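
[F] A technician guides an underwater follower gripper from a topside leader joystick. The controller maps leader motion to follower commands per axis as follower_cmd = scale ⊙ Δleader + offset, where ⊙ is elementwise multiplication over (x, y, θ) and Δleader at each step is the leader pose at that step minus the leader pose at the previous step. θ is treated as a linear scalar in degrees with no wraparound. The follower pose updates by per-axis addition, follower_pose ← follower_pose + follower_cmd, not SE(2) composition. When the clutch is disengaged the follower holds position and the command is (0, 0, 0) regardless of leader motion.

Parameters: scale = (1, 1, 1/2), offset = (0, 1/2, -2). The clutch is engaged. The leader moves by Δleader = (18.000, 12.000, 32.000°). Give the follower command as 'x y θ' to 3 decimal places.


axis x: 1·18.000 + 0 = 18.000
axis y: 1·12.000 + 1/2 = 12.500
axis θ: 1/2·32.000 + -2 = 14.000

18.000 12.500 14.000


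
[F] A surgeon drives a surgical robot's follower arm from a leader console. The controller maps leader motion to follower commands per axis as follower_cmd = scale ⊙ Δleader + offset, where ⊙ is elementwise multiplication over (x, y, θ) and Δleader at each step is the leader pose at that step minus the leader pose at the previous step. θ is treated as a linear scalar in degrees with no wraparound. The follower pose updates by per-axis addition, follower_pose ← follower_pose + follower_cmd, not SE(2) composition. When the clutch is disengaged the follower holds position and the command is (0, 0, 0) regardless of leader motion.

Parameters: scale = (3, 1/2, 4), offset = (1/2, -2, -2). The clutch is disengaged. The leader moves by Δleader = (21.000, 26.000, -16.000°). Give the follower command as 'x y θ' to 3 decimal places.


0.000 0.000 0.000

clutch disengaged → follower holds; cmd = (0, 0, 0)


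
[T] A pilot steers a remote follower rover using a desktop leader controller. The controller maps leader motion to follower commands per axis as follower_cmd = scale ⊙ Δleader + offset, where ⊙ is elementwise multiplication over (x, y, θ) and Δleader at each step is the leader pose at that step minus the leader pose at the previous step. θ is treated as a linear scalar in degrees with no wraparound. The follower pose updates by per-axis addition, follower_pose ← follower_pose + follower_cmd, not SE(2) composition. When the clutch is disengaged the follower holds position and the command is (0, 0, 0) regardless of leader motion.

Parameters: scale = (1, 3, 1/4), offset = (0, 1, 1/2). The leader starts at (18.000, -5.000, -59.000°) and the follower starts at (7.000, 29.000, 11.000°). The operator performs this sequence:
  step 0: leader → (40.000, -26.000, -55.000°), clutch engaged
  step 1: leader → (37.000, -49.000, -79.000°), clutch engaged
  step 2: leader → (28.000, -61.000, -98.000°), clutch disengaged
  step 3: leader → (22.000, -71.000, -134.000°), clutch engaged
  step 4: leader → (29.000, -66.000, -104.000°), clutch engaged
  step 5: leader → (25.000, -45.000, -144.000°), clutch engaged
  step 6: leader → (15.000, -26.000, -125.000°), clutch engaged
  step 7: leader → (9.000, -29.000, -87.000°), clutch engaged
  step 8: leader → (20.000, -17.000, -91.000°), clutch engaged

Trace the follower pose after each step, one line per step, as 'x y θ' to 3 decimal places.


step 0: Δleader=(22.000, -21.000, 4.000°), engaged; cmd=(22.000, -62.000, 1.500°) → follower=(29.000, -33.000, 12.500°)
step 1: Δleader=(-3.000, -23.000, -24.000°), engaged; cmd=(-3.000, -68.000, -5.500°) → follower=(26.000, -101.000, 7.000°)
step 2: Δleader=(-9.000, -12.000, -19.000°), disengaged; cmd=(0,0,0) → follower holds at (26.000, -101.000, 7.000°)
step 3: Δleader=(-6.000, -10.000, -36.000°), engaged; cmd=(-6.000, -29.000, -8.500°) → follower=(20.000, -130.000, -1.500°)
step 4: Δleader=(7.000, 5.000, 30.000°), engaged; cmd=(7.000, 16.000, 8.000°) → follower=(27.000, -114.000, 6.500°)
step 5: Δleader=(-4.000, 21.000, -40.000°), engaged; cmd=(-4.000, 64.000, -9.500°) → follower=(23.000, -50.000, -3.000°)
step 6: Δleader=(-10.000, 19.000, 19.000°), engaged; cmd=(-10.000, 58.000, 5.250°) → follower=(13.000, 8.000, 2.250°)
step 7: Δleader=(-6.000, -3.000, 38.000°), engaged; cmd=(-6.000, -8.000, 10.000°) → follower=(7.000, 0.000, 12.250°)
step 8: Δleader=(11.000, 12.000, -4.000°), engaged; cmd=(11.000, 37.000, -0.500°) → follower=(18.000, 37.000, 11.750°)

29.000 -33.000 12.500
26.000 -101.000 7.000
26.000 -101.000 7.000
20.000 -130.000 -1.500
27.000 -114.000 6.500
23.000 -50.000 -3.000
13.000 8.000 2.250
7.000 0.000 12.250
18.000 37.000 11.750


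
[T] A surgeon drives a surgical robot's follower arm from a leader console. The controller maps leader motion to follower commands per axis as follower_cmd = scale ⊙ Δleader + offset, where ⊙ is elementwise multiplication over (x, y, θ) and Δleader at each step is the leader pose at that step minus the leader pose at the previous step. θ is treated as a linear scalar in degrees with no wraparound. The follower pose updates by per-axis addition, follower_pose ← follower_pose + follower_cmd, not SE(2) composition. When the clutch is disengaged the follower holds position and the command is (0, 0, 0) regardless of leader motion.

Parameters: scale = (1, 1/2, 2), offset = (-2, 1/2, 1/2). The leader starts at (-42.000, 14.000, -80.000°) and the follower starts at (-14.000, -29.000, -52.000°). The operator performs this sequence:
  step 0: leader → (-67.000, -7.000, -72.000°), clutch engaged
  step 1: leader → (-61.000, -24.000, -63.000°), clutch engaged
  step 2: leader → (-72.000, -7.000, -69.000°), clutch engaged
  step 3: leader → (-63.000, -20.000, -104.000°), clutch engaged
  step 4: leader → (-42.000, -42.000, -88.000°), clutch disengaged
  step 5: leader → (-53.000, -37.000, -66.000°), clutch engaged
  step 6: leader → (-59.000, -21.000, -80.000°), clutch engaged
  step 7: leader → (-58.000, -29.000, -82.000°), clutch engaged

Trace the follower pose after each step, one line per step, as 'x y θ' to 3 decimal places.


-41.000 -39.000 -35.500
-37.000 -47.000 -17.000
-50.000 -38.000 -28.500
-43.000 -44.000 -98.000
-43.000 -44.000 -98.000
-56.000 -41.000 -53.500
-64.000 -32.500 -81.000
-65.000 -36.000 -84.500

step 0: Δleader=(-25.000, -21.000, 8.000°), engaged; cmd=(-27.000, -10.000, 16.500°) → follower=(-41.000, -39.000, -35.500°)
step 1: Δleader=(6.000, -17.000, 9.000°), engaged; cmd=(4.000, -8.000, 18.500°) → follower=(-37.000, -47.000, -17.000°)
step 2: Δleader=(-11.000, 17.000, -6.000°), engaged; cmd=(-13.000, 9.000, -11.500°) → follower=(-50.000, -38.000, -28.500°)
step 3: Δleader=(9.000, -13.000, -35.000°), engaged; cmd=(7.000, -6.000, -69.500°) → follower=(-43.000, -44.000, -98.000°)
step 4: Δleader=(21.000, -22.000, 16.000°), disengaged; cmd=(0,0,0) → follower holds at (-43.000, -44.000, -98.000°)
step 5: Δleader=(-11.000, 5.000, 22.000°), engaged; cmd=(-13.000, 3.000, 44.500°) → follower=(-56.000, -41.000, -53.500°)
step 6: Δleader=(-6.000, 16.000, -14.000°), engaged; cmd=(-8.000, 8.500, -27.500°) → follower=(-64.000, -32.500, -81.000°)
step 7: Δleader=(1.000, -8.000, -2.000°), engaged; cmd=(-1.000, -3.500, -3.500°) → follower=(-65.000, -36.000, -84.500°)


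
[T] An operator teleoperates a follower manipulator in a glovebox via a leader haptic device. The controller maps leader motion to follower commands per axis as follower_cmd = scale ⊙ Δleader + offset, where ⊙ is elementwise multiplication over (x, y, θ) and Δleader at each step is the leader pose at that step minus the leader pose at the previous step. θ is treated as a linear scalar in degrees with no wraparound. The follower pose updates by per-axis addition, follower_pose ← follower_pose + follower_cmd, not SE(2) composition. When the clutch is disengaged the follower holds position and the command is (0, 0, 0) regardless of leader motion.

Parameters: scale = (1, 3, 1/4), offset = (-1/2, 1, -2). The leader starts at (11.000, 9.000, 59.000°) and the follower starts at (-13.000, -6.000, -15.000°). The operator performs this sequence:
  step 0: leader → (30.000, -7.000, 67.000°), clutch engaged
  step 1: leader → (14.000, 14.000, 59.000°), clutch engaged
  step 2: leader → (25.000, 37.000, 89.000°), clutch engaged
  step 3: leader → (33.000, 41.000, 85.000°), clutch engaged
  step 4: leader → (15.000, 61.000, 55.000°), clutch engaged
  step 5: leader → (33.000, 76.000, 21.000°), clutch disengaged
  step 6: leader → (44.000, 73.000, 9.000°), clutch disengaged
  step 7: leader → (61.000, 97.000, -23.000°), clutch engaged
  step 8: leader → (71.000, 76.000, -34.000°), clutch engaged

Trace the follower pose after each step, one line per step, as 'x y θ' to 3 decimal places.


5.500 -53.000 -15.000
-11.000 11.000 -19.000
-0.500 81.000 -13.500
7.000 94.000 -16.500
-11.500 155.000 -26.000
-11.500 155.000 -26.000
-11.500 155.000 -26.000
5.000 228.000 -36.000
14.500 166.000 -40.750

step 0: Δleader=(19.000, -16.000, 8.000°), engaged; cmd=(18.500, -47.000, 0.000°) → follower=(5.500, -53.000, -15.000°)
step 1: Δleader=(-16.000, 21.000, -8.000°), engaged; cmd=(-16.500, 64.000, -4.000°) → follower=(-11.000, 11.000, -19.000°)
step 2: Δleader=(11.000, 23.000, 30.000°), engaged; cmd=(10.500, 70.000, 5.500°) → follower=(-0.500, 81.000, -13.500°)
step 3: Δleader=(8.000, 4.000, -4.000°), engaged; cmd=(7.500, 13.000, -3.000°) → follower=(7.000, 94.000, -16.500°)
step 4: Δleader=(-18.000, 20.000, -30.000°), engaged; cmd=(-18.500, 61.000, -9.500°) → follower=(-11.500, 155.000, -26.000°)
step 5: Δleader=(18.000, 15.000, -34.000°), disengaged; cmd=(0,0,0) → follower holds at (-11.500, 155.000, -26.000°)
step 6: Δleader=(11.000, -3.000, -12.000°), disengaged; cmd=(0,0,0) → follower holds at (-11.500, 155.000, -26.000°)
step 7: Δleader=(17.000, 24.000, -32.000°), engaged; cmd=(16.500, 73.000, -10.000°) → follower=(5.000, 228.000, -36.000°)
step 8: Δleader=(10.000, -21.000, -11.000°), engaged; cmd=(9.500, -62.000, -4.750°) → follower=(14.500, 166.000, -40.750°)


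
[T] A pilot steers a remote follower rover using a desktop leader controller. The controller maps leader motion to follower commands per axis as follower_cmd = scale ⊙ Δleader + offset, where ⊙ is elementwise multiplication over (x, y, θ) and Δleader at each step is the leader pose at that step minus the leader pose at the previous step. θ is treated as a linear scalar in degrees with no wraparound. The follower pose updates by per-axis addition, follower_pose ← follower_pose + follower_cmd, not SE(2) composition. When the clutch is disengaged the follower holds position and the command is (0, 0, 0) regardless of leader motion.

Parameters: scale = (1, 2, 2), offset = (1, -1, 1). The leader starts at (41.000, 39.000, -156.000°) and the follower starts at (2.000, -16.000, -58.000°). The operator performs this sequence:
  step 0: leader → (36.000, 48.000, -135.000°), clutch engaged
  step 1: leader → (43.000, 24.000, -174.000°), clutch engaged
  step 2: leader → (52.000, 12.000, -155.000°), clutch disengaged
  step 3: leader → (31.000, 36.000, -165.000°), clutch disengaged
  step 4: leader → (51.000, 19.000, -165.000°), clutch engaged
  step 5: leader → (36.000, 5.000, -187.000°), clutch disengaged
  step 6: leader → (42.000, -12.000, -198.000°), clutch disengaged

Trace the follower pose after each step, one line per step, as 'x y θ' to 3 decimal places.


step 0: Δleader=(-5.000, 9.000, 21.000°), engaged; cmd=(-4.000, 17.000, 43.000°) → follower=(-2.000, 1.000, -15.000°)
step 1: Δleader=(7.000, -24.000, -39.000°), engaged; cmd=(8.000, -49.000, -77.000°) → follower=(6.000, -48.000, -92.000°)
step 2: Δleader=(9.000, -12.000, 19.000°), disengaged; cmd=(0,0,0) → follower holds at (6.000, -48.000, -92.000°)
step 3: Δleader=(-21.000, 24.000, -10.000°), disengaged; cmd=(0,0,0) → follower holds at (6.000, -48.000, -92.000°)
step 4: Δleader=(20.000, -17.000, 0.000°), engaged; cmd=(21.000, -35.000, 1.000°) → follower=(27.000, -83.000, -91.000°)
step 5: Δleader=(-15.000, -14.000, -22.000°), disengaged; cmd=(0,0,0) → follower holds at (27.000, -83.000, -91.000°)
step 6: Δleader=(6.000, -17.000, -11.000°), disengaged; cmd=(0,0,0) → follower holds at (27.000, -83.000, -91.000°)

-2.000 1.000 -15.000
6.000 -48.000 -92.000
6.000 -48.000 -92.000
6.000 -48.000 -92.000
27.000 -83.000 -91.000
27.000 -83.000 -91.000
27.000 -83.000 -91.000


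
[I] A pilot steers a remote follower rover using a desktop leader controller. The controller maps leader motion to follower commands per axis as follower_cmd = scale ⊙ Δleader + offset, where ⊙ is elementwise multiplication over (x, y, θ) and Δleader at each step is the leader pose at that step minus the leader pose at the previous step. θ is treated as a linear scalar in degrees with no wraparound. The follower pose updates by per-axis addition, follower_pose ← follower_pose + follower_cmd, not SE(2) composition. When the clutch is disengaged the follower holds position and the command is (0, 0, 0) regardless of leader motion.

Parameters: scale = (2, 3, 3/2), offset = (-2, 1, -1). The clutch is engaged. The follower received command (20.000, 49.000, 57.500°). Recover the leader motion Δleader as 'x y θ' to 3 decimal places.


11.000 16.000 39.000

axis x: (20.000 − -2) / (2) = 11.000
axis y: (49.000 − 1) / (3) = 16.000
axis θ: (57.500 − -1) / (3/2) = 39.000


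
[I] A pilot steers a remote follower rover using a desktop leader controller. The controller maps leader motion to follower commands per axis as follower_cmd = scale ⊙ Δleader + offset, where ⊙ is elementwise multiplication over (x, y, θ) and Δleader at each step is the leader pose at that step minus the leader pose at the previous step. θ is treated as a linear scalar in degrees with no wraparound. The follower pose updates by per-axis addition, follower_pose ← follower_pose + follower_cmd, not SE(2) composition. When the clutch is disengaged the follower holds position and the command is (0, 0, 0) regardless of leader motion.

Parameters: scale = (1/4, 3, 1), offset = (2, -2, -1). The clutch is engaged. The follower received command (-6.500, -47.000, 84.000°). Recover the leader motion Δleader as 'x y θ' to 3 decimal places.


axis x: (-6.500 − 2) / (1/4) = -34.000
axis y: (-47.000 − -2) / (3) = -15.000
axis θ: (84.000 − -1) / (1) = 85.000

-34.000 -15.000 85.000


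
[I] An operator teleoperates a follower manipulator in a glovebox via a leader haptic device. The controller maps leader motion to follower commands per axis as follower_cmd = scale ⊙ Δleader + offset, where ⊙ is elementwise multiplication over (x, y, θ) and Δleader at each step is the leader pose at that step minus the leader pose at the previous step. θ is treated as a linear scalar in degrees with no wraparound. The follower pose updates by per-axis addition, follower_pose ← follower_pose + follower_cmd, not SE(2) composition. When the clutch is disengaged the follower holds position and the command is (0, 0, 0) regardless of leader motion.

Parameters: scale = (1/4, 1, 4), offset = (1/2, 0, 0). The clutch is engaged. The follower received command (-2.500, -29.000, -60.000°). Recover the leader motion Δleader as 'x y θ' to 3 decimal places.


-12.000 -29.000 -15.000

axis x: (-2.500 − 1/2) / (1/4) = -12.000
axis y: (-29.000 − 0) / (1) = -29.000
axis θ: (-60.000 − 0) / (4) = -15.000


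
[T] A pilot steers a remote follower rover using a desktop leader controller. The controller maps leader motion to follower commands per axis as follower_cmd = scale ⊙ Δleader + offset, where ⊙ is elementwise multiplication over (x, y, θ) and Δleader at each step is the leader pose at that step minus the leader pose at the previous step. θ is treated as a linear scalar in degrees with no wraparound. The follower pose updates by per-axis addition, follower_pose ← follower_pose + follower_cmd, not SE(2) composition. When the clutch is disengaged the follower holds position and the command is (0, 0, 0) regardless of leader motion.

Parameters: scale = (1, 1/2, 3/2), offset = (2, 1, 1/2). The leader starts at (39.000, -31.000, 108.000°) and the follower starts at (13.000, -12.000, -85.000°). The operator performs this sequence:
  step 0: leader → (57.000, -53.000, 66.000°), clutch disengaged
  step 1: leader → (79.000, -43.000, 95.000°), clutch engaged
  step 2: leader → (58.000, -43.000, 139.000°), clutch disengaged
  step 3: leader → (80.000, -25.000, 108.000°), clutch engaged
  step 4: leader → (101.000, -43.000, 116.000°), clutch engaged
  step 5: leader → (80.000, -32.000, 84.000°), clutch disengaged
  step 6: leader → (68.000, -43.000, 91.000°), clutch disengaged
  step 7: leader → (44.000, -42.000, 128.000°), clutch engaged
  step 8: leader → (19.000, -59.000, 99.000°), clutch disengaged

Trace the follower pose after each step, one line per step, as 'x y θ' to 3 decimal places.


13.000 -12.000 -85.000
37.000 -6.000 -41.000
37.000 -6.000 -41.000
61.000 4.000 -87.000
84.000 -4.000 -74.500
84.000 -4.000 -74.500
84.000 -4.000 -74.500
62.000 -2.500 -18.500
62.000 -2.500 -18.500

step 0: Δleader=(18.000, -22.000, -42.000°), disengaged; cmd=(0,0,0) → follower holds at (13.000, -12.000, -85.000°)
step 1: Δleader=(22.000, 10.000, 29.000°), engaged; cmd=(24.000, 6.000, 44.000°) → follower=(37.000, -6.000, -41.000°)
step 2: Δleader=(-21.000, 0.000, 44.000°), disengaged; cmd=(0,0,0) → follower holds at (37.000, -6.000, -41.000°)
step 3: Δleader=(22.000, 18.000, -31.000°), engaged; cmd=(24.000, 10.000, -46.000°) → follower=(61.000, 4.000, -87.000°)
step 4: Δleader=(21.000, -18.000, 8.000°), engaged; cmd=(23.000, -8.000, 12.500°) → follower=(84.000, -4.000, -74.500°)
step 5: Δleader=(-21.000, 11.000, -32.000°), disengaged; cmd=(0,0,0) → follower holds at (84.000, -4.000, -74.500°)
step 6: Δleader=(-12.000, -11.000, 7.000°), disengaged; cmd=(0,0,0) → follower holds at (84.000, -4.000, -74.500°)
step 7: Δleader=(-24.000, 1.000, 37.000°), engaged; cmd=(-22.000, 1.500, 56.000°) → follower=(62.000, -2.500, -18.500°)
step 8: Δleader=(-25.000, -17.000, -29.000°), disengaged; cmd=(0,0,0) → follower holds at (62.000, -2.500, -18.500°)


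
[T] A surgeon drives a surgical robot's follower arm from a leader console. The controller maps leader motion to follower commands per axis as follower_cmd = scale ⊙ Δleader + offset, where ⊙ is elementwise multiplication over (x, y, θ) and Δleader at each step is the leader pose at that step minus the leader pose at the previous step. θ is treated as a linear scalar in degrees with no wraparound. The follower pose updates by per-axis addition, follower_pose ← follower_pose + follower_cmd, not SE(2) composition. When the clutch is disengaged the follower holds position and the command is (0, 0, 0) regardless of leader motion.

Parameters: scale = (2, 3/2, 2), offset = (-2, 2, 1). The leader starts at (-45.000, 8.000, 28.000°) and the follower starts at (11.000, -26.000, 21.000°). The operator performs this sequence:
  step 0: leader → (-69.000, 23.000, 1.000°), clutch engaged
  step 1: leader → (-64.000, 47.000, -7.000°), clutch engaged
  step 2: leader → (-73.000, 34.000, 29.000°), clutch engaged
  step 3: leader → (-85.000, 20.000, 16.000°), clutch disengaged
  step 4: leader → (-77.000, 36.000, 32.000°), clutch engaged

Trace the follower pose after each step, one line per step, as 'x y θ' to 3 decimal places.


-39.000 -1.500 -32.000
-31.000 36.500 -47.000
-51.000 19.000 26.000
-51.000 19.000 26.000
-37.000 45.000 59.000

step 0: Δleader=(-24.000, 15.000, -27.000°), engaged; cmd=(-50.000, 24.500, -53.000°) → follower=(-39.000, -1.500, -32.000°)
step 1: Δleader=(5.000, 24.000, -8.000°), engaged; cmd=(8.000, 38.000, -15.000°) → follower=(-31.000, 36.500, -47.000°)
step 2: Δleader=(-9.000, -13.000, 36.000°), engaged; cmd=(-20.000, -17.500, 73.000°) → follower=(-51.000, 19.000, 26.000°)
step 3: Δleader=(-12.000, -14.000, -13.000°), disengaged; cmd=(0,0,0) → follower holds at (-51.000, 19.000, 26.000°)
step 4: Δleader=(8.000, 16.000, 16.000°), engaged; cmd=(14.000, 26.000, 33.000°) → follower=(-37.000, 45.000, 59.000°)


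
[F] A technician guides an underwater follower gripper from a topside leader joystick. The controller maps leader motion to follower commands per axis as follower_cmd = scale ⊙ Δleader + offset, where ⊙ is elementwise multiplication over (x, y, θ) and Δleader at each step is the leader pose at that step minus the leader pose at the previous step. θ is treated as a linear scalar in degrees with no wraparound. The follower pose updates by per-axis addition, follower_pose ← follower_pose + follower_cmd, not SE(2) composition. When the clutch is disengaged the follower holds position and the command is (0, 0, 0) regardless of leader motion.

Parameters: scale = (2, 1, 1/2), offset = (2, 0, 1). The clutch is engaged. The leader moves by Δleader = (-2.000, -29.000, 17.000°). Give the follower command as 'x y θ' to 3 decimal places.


axis x: 2·-2.000 + 2 = -2.000
axis y: 1·-29.000 + 0 = -29.000
axis θ: 1/2·17.000 + 1 = 9.500

-2.000 -29.000 9.500


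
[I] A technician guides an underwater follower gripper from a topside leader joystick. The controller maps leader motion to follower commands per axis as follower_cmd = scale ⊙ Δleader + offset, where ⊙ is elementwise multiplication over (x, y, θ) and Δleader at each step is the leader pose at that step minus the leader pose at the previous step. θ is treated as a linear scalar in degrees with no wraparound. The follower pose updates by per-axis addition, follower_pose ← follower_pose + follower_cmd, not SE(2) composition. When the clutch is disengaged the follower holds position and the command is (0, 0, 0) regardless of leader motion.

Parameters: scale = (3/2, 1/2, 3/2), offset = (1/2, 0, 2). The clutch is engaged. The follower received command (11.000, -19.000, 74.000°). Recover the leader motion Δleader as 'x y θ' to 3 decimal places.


7.000 -38.000 48.000

axis x: (11.000 − 1/2) / (3/2) = 7.000
axis y: (-19.000 − 0) / (1/2) = -38.000
axis θ: (74.000 − 2) / (3/2) = 48.000


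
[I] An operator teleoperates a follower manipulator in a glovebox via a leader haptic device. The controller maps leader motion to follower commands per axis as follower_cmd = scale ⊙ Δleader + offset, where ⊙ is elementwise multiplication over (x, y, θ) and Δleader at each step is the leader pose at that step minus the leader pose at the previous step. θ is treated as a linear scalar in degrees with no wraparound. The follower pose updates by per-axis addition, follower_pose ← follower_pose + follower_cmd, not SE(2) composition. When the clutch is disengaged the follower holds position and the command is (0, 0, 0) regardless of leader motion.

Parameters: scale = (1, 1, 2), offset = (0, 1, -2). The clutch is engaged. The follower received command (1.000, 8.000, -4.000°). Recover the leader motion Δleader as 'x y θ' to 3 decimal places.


1.000 7.000 -1.000

axis x: (1.000 − 0) / (1) = 1.000
axis y: (8.000 − 1) / (1) = 7.000
axis θ: (-4.000 − -2) / (2) = -1.000


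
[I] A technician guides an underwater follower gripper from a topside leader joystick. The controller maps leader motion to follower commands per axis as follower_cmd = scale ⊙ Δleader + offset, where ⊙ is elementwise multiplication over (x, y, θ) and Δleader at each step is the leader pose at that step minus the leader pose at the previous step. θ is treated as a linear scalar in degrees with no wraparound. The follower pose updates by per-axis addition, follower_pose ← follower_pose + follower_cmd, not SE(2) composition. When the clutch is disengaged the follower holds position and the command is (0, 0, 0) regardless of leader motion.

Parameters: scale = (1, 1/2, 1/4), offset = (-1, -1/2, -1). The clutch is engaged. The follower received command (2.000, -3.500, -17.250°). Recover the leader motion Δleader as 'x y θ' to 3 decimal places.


axis x: (2.000 − -1) / (1) = 3.000
axis y: (-3.500 − -1/2) / (1/2) = -6.000
axis θ: (-17.250 − -1) / (1/4) = -65.000

3.000 -6.000 -65.000


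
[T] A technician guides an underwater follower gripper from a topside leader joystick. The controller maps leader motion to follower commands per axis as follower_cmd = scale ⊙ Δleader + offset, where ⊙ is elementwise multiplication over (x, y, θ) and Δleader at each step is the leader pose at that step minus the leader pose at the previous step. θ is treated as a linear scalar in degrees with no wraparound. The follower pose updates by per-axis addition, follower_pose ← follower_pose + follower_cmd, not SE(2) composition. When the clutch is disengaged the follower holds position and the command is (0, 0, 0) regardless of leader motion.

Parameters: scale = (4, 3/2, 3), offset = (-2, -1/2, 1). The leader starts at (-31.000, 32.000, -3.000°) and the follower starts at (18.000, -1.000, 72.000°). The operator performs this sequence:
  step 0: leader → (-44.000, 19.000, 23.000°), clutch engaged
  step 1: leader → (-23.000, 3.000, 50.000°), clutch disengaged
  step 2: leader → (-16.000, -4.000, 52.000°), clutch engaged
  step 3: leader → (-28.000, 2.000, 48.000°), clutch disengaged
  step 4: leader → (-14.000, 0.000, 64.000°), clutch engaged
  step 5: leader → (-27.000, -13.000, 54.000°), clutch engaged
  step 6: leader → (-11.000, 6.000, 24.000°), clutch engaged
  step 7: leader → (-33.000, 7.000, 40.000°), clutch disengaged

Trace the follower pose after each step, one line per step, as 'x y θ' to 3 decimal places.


-36.000 -21.000 151.000
-36.000 -21.000 151.000
-10.000 -32.000 158.000
-10.000 -32.000 158.000
44.000 -35.500 207.000
-10.000 -55.500 178.000
52.000 -27.500 89.000
52.000 -27.500 89.000

step 0: Δleader=(-13.000, -13.000, 26.000°), engaged; cmd=(-54.000, -20.000, 79.000°) → follower=(-36.000, -21.000, 151.000°)
step 1: Δleader=(21.000, -16.000, 27.000°), disengaged; cmd=(0,0,0) → follower holds at (-36.000, -21.000, 151.000°)
step 2: Δleader=(7.000, -7.000, 2.000°), engaged; cmd=(26.000, -11.000, 7.000°) → follower=(-10.000, -32.000, 158.000°)
step 3: Δleader=(-12.000, 6.000, -4.000°), disengaged; cmd=(0,0,0) → follower holds at (-10.000, -32.000, 158.000°)
step 4: Δleader=(14.000, -2.000, 16.000°), engaged; cmd=(54.000, -3.500, 49.000°) → follower=(44.000, -35.500, 207.000°)
step 5: Δleader=(-13.000, -13.000, -10.000°), engaged; cmd=(-54.000, -20.000, -29.000°) → follower=(-10.000, -55.500, 178.000°)
step 6: Δleader=(16.000, 19.000, -30.000°), engaged; cmd=(62.000, 28.000, -89.000°) → follower=(52.000, -27.500, 89.000°)
step 7: Δleader=(-22.000, 1.000, 16.000°), disengaged; cmd=(0,0,0) → follower holds at (52.000, -27.500, 89.000°)


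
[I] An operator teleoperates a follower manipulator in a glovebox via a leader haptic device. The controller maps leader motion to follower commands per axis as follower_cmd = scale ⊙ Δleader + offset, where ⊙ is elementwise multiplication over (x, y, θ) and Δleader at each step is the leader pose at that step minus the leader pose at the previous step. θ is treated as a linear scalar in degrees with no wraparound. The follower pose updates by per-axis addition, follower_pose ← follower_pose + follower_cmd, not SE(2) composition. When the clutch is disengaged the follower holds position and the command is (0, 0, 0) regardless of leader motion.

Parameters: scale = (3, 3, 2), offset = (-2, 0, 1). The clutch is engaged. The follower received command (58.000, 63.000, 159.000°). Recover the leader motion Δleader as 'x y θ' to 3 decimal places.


axis x: (58.000 − -2) / (3) = 20.000
axis y: (63.000 − 0) / (3) = 21.000
axis θ: (159.000 − 1) / (2) = 79.000

20.000 21.000 79.000


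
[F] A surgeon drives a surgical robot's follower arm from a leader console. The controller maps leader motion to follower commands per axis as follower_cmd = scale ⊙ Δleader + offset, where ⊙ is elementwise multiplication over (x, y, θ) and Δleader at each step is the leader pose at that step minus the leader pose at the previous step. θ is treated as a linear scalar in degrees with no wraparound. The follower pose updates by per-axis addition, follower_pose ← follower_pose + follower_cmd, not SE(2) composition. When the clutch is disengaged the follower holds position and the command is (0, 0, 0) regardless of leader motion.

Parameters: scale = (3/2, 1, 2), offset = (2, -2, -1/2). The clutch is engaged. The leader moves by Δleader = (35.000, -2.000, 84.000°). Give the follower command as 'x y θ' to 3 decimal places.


axis x: 3/2·35.000 + 2 = 54.500
axis y: 1·-2.000 + -2 = -4.000
axis θ: 2·84.000 + -1/2 = 167.500

54.500 -4.000 167.500


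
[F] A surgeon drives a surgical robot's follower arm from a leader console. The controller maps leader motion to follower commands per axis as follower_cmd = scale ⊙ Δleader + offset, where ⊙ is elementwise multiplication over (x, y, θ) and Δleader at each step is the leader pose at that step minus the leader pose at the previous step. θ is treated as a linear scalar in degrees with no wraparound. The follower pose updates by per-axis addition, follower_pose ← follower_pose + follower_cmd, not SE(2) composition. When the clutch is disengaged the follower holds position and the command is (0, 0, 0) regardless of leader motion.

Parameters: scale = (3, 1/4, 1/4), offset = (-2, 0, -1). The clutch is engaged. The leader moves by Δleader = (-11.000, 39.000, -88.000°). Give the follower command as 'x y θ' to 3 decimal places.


-35.000 9.750 -23.000

axis x: 3·-11.000 + -2 = -35.000
axis y: 1/4·39.000 + 0 = 9.750
axis θ: 1/4·-88.000 + -1 = -23.000


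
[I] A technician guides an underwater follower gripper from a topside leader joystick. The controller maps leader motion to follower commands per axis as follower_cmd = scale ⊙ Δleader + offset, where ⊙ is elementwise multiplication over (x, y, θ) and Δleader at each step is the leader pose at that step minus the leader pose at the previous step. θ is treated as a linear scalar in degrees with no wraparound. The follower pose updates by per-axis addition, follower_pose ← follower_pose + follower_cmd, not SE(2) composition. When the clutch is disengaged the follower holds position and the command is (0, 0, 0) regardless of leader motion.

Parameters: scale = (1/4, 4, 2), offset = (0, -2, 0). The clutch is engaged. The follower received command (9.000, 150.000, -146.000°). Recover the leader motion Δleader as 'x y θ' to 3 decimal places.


axis x: (9.000 − 0) / (1/4) = 36.000
axis y: (150.000 − -2) / (4) = 38.000
axis θ: (-146.000 − 0) / (2) = -73.000

36.000 38.000 -73.000


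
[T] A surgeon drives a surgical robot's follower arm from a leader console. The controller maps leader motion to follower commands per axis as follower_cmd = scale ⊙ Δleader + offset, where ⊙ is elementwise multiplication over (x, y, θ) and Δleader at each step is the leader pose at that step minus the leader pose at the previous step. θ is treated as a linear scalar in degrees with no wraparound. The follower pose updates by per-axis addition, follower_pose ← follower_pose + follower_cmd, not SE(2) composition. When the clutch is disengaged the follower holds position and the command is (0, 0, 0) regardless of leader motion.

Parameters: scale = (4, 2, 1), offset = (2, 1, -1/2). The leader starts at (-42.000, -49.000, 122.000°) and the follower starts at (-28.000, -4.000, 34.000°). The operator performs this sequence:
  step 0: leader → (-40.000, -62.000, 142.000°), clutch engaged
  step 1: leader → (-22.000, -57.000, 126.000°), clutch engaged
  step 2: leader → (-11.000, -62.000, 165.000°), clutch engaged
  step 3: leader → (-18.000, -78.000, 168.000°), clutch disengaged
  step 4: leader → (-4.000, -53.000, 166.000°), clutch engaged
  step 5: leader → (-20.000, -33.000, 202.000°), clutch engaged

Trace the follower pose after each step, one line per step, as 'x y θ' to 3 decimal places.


step 0: Δleader=(2.000, -13.000, 20.000°), engaged; cmd=(10.000, -25.000, 19.500°) → follower=(-18.000, -29.000, 53.500°)
step 1: Δleader=(18.000, 5.000, -16.000°), engaged; cmd=(74.000, 11.000, -16.500°) → follower=(56.000, -18.000, 37.000°)
step 2: Δleader=(11.000, -5.000, 39.000°), engaged; cmd=(46.000, -9.000, 38.500°) → follower=(102.000, -27.000, 75.500°)
step 3: Δleader=(-7.000, -16.000, 3.000°), disengaged; cmd=(0,0,0) → follower holds at (102.000, -27.000, 75.500°)
step 4: Δleader=(14.000, 25.000, -2.000°), engaged; cmd=(58.000, 51.000, -2.500°) → follower=(160.000, 24.000, 73.000°)
step 5: Δleader=(-16.000, 20.000, 36.000°), engaged; cmd=(-62.000, 41.000, 35.500°) → follower=(98.000, 65.000, 108.500°)

-18.000 -29.000 53.500
56.000 -18.000 37.000
102.000 -27.000 75.500
102.000 -27.000 75.500
160.000 24.000 73.000
98.000 65.000 108.500


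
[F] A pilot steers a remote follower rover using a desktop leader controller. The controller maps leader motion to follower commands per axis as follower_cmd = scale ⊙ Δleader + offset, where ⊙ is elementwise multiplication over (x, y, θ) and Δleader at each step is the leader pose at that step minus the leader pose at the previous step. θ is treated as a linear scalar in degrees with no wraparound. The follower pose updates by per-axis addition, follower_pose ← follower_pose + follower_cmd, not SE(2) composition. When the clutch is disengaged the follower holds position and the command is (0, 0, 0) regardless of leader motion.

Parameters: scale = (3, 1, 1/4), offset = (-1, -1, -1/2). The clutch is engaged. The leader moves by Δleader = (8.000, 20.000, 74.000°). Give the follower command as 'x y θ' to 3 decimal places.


23.000 19.000 18.000

axis x: 3·8.000 + -1 = 23.000
axis y: 1·20.000 + -1 = 19.000
axis θ: 1/4·74.000 + -1/2 = 18.000


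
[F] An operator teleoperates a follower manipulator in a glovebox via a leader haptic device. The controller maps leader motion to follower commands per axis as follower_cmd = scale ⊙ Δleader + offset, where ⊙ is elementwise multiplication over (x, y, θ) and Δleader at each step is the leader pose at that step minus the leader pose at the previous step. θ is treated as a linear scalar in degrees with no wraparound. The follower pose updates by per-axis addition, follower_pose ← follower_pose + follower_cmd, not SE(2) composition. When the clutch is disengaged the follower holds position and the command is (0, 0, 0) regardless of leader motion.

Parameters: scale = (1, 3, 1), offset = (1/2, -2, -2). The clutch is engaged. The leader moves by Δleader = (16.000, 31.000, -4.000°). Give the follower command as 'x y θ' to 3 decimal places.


16.500 91.000 -6.000

axis x: 1·16.000 + 1/2 = 16.500
axis y: 3·31.000 + -2 = 91.000
axis θ: 1·-4.000 + -2 = -6.000


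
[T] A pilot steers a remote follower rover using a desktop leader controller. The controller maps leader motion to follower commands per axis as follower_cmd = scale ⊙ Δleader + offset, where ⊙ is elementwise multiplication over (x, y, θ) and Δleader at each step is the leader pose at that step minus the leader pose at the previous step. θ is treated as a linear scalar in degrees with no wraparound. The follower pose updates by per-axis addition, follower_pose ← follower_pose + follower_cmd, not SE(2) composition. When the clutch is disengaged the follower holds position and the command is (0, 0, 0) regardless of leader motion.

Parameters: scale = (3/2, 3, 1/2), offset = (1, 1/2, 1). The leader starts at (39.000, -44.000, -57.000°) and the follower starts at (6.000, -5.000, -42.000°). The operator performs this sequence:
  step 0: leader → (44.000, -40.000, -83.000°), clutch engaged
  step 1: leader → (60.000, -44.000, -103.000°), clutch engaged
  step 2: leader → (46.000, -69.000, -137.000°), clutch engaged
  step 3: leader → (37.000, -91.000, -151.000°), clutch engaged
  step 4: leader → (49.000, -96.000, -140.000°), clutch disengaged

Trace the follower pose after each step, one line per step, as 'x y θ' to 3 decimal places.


14.500 7.500 -54.000
39.500 -4.000 -63.000
19.500 -78.500 -79.000
7.000 -144.000 -85.000
7.000 -144.000 -85.000

step 0: Δleader=(5.000, 4.000, -26.000°), engaged; cmd=(8.500, 12.500, -12.000°) → follower=(14.500, 7.500, -54.000°)
step 1: Δleader=(16.000, -4.000, -20.000°), engaged; cmd=(25.000, -11.500, -9.000°) → follower=(39.500, -4.000, -63.000°)
step 2: Δleader=(-14.000, -25.000, -34.000°), engaged; cmd=(-20.000, -74.500, -16.000°) → follower=(19.500, -78.500, -79.000°)
step 3: Δleader=(-9.000, -22.000, -14.000°), engaged; cmd=(-12.500, -65.500, -6.000°) → follower=(7.000, -144.000, -85.000°)
step 4: Δleader=(12.000, -5.000, 11.000°), disengaged; cmd=(0,0,0) → follower holds at (7.000, -144.000, -85.000°)


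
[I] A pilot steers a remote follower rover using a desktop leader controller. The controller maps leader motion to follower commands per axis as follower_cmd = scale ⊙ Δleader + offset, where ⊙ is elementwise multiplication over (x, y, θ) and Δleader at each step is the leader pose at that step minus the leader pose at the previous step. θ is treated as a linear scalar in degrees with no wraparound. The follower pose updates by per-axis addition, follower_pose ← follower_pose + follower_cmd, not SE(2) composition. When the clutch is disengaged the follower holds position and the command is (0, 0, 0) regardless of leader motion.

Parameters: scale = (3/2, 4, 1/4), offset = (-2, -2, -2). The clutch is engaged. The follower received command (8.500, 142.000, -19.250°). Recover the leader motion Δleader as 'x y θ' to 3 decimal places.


7.000 36.000 -69.000

axis x: (8.500 − -2) / (3/2) = 7.000
axis y: (142.000 − -2) / (4) = 36.000
axis θ: (-19.250 − -2) / (1/4) = -69.000


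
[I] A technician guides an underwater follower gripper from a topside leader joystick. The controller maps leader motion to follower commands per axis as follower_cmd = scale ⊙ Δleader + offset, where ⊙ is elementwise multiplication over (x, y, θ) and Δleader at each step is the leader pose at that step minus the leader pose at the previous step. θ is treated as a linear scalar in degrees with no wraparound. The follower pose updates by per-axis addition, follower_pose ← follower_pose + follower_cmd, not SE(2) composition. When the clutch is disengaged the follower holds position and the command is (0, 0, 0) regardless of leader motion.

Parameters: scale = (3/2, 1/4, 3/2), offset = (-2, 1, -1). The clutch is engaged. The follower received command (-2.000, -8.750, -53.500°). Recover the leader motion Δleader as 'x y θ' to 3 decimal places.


0.000 -39.000 -35.000

axis x: (-2.000 − -2) / (3/2) = 0.000
axis y: (-8.750 − 1) / (1/4) = -39.000
axis θ: (-53.500 − -1) / (3/2) = -35.000


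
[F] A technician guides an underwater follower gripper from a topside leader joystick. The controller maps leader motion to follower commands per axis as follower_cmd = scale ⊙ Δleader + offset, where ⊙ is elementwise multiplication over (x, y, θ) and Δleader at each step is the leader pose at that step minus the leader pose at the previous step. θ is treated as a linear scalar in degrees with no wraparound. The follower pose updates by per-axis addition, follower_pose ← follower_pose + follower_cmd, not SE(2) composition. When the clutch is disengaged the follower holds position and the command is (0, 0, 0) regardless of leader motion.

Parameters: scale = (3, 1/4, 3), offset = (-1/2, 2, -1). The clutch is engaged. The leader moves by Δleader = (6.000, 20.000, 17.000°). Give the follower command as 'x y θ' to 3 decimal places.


17.500 7.000 50.000

axis x: 3·6.000 + -1/2 = 17.500
axis y: 1/4·20.000 + 2 = 7.000
axis θ: 3·17.000 + -1 = 50.000


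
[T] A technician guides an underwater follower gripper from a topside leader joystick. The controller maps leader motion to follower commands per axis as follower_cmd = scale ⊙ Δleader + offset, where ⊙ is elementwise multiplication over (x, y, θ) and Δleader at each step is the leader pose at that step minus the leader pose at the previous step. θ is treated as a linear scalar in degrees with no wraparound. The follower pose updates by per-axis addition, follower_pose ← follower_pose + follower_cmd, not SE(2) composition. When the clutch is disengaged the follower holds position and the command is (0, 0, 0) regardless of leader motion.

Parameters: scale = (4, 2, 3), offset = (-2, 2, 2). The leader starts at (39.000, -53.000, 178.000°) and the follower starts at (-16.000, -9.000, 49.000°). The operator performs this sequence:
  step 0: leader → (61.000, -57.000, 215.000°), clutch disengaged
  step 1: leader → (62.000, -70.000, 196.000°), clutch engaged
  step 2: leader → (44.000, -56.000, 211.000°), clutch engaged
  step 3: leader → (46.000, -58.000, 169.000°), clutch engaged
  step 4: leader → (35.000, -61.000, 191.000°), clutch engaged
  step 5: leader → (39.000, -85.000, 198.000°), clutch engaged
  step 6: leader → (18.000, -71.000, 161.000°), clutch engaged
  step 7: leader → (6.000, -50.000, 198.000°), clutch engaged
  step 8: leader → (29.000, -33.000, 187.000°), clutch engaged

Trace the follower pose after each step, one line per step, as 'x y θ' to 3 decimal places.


-16.000 -9.000 49.000
-14.000 -33.000 -6.000
-88.000 -3.000 41.000
-82.000 -5.000 -83.000
-128.000 -9.000 -15.000
-114.000 -55.000 8.000
-200.000 -25.000 -101.000
-250.000 19.000 12.000
-160.000 55.000 -19.000

step 0: Δleader=(22.000, -4.000, 37.000°), disengaged; cmd=(0,0,0) → follower holds at (-16.000, -9.000, 49.000°)
step 1: Δleader=(1.000, -13.000, -19.000°), engaged; cmd=(2.000, -24.000, -55.000°) → follower=(-14.000, -33.000, -6.000°)
step 2: Δleader=(-18.000, 14.000, 15.000°), engaged; cmd=(-74.000, 30.000, 47.000°) → follower=(-88.000, -3.000, 41.000°)
step 3: Δleader=(2.000, -2.000, -42.000°), engaged; cmd=(6.000, -2.000, -124.000°) → follower=(-82.000, -5.000, -83.000°)
step 4: Δleader=(-11.000, -3.000, 22.000°), engaged; cmd=(-46.000, -4.000, 68.000°) → follower=(-128.000, -9.000, -15.000°)
step 5: Δleader=(4.000, -24.000, 7.000°), engaged; cmd=(14.000, -46.000, 23.000°) → follower=(-114.000, -55.000, 8.000°)
step 6: Δleader=(-21.000, 14.000, -37.000°), engaged; cmd=(-86.000, 30.000, -109.000°) → follower=(-200.000, -25.000, -101.000°)
step 7: Δleader=(-12.000, 21.000, 37.000°), engaged; cmd=(-50.000, 44.000, 113.000°) → follower=(-250.000, 19.000, 12.000°)
step 8: Δleader=(23.000, 17.000, -11.000°), engaged; cmd=(90.000, 36.000, -31.000°) → follower=(-160.000, 55.000, -19.000°)
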